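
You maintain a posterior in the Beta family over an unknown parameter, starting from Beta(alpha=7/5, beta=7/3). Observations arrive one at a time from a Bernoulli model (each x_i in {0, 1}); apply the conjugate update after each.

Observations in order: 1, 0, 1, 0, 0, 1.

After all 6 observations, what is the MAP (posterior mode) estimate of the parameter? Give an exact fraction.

51/116

obs 1: x=1 → posterior Beta(12/5, 7/3)
obs 2: x=0 → posterior Beta(12/5, 10/3)
obs 3: x=1 → posterior Beta(17/5, 10/3)
obs 4: x=0 → posterior Beta(17/5, 13/3)
obs 5: x=0 → posterior Beta(17/5, 16/3)
obs 6: x=1 → posterior Beta(22/5, 16/3)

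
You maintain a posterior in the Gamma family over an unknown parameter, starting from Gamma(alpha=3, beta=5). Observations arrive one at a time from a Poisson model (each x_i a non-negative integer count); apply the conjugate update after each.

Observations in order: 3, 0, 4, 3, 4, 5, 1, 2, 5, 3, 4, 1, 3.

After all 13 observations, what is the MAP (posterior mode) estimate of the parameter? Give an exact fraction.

obs 1: x=3 → posterior Gamma(6, 6)
obs 2: x=0 → posterior Gamma(6, 7)
obs 3: x=4 → posterior Gamma(10, 8)
obs 4: x=3 → posterior Gamma(13, 9)
obs 5: x=4 → posterior Gamma(17, 10)
obs 6: x=5 → posterior Gamma(22, 11)
obs 7: x=1 → posterior Gamma(23, 12)
obs 8: x=2 → posterior Gamma(25, 13)
obs 9: x=5 → posterior Gamma(30, 14)
obs 10: x=3 → posterior Gamma(33, 15)
obs 11: x=4 → posterior Gamma(37, 16)
obs 12: x=1 → posterior Gamma(38, 17)
obs 13: x=3 → posterior Gamma(41, 18)

20/9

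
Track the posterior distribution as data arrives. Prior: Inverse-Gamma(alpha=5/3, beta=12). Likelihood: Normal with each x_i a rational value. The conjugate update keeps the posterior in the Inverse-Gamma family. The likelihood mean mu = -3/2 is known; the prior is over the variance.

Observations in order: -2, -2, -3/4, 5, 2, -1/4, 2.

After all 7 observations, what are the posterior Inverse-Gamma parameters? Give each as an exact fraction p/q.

obs 1: x=-2 → posterior Inverse-Gamma(13/6, 97/8)
obs 2: x=-2 → posterior Inverse-Gamma(8/3, 49/4)
obs 3: x=-3/4 → posterior Inverse-Gamma(19/6, 401/32)
obs 4: x=5 → posterior Inverse-Gamma(11/3, 1077/32)
obs 5: x=2 → posterior Inverse-Gamma(25/6, 1273/32)
obs 6: x=-1/4 → posterior Inverse-Gamma(14/3, 649/16)
obs 7: x=2 → posterior Inverse-Gamma(31/6, 747/16)

alpha=31/6, beta=747/16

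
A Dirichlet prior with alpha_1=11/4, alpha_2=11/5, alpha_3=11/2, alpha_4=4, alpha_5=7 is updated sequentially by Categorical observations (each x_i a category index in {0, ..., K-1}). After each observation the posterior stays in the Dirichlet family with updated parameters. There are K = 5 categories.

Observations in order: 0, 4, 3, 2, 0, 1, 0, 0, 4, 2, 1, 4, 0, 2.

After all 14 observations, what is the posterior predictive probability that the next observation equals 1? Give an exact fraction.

obs 1: x=0 → posterior Dirichlet(15/4, 11/5, 11/2, 4, 7)
obs 2: x=4 → posterior Dirichlet(15/4, 11/5, 11/2, 4, 8)
obs 3: x=3 → posterior Dirichlet(15/4, 11/5, 11/2, 5, 8)
obs 4: x=2 → posterior Dirichlet(15/4, 11/5, 13/2, 5, 8)
obs 5: x=0 → posterior Dirichlet(19/4, 11/5, 13/2, 5, 8)
obs 6: x=1 → posterior Dirichlet(19/4, 16/5, 13/2, 5, 8)
obs 7: x=0 → posterior Dirichlet(23/4, 16/5, 13/2, 5, 8)
obs 8: x=0 → posterior Dirichlet(27/4, 16/5, 13/2, 5, 8)
obs 9: x=4 → posterior Dirichlet(27/4, 16/5, 13/2, 5, 9)
obs 10: x=2 → posterior Dirichlet(27/4, 16/5, 15/2, 5, 9)
obs 11: x=1 → posterior Dirichlet(27/4, 21/5, 15/2, 5, 9)
obs 12: x=4 → posterior Dirichlet(27/4, 21/5, 15/2, 5, 10)
obs 13: x=0 → posterior Dirichlet(31/4, 21/5, 15/2, 5, 10)
obs 14: x=2 → posterior Dirichlet(31/4, 21/5, 17/2, 5, 10)

84/709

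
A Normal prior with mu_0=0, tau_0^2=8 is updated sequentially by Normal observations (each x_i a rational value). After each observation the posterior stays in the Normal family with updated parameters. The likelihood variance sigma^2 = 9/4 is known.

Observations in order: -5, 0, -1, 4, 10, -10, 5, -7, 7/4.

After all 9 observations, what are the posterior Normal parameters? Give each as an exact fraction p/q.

obs 1: x=-5 → posterior Normal(-160/41, 72/41)
obs 2: x=0 → posterior Normal(-160/73, 72/73)
obs 3: x=-1 → posterior Normal(-64/35, 24/35)
obs 4: x=4 → posterior Normal(-64/137, 72/137)
obs 5: x=10 → posterior Normal(256/169, 72/169)
obs 6: x=-10 → posterior Normal(-64/201, 24/67)
obs 7: x=5 → posterior Normal(96/233, 72/233)
obs 8: x=-7 → posterior Normal(-128/265, 72/265)
obs 9: x=7/4 → posterior Normal(-8/33, 8/33)

mu_0=-8/33, tau_0^2=8/33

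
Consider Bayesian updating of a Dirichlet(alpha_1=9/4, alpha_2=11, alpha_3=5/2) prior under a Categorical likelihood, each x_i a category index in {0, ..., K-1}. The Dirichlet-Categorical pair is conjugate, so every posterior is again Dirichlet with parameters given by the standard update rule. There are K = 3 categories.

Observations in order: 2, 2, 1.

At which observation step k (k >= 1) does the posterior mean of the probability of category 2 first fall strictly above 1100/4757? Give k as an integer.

k = 2

obs 1: x=2 → posterior Dirichlet(9/4, 11, 7/2)
obs 2: x=2 → posterior Dirichlet(9/4, 11, 9/2)
obs 3: x=1 → posterior Dirichlet(9/4, 12, 9/2)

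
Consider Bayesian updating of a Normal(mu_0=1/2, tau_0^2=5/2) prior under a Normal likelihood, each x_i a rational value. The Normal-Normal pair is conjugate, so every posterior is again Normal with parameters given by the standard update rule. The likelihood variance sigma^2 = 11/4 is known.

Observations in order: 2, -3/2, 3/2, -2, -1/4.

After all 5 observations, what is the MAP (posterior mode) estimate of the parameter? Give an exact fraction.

obs 1: x=2 → posterior Normal(17/14, 55/42)
obs 2: x=-3/2 → posterior Normal(21/62, 55/62)
obs 3: x=3/2 → posterior Normal(51/82, 55/82)
obs 4: x=-2 → posterior Normal(11/102, 55/102)
obs 5: x=-1/4 → posterior Normal(3/61, 55/122)

3/61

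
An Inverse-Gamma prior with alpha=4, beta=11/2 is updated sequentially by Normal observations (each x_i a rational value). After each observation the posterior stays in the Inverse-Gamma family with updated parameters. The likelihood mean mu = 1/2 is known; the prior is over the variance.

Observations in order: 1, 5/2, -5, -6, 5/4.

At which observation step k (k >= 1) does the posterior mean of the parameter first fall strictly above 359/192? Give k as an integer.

obs 1: x=1 → posterior Inverse-Gamma(9/2, 45/8)
obs 2: x=5/2 → posterior Inverse-Gamma(5, 61/8)
obs 3: x=-5 → posterior Inverse-Gamma(11/2, 91/4)
obs 4: x=-6 → posterior Inverse-Gamma(6, 351/8)
obs 5: x=5/4 → posterior Inverse-Gamma(13/2, 1413/32)

k = 2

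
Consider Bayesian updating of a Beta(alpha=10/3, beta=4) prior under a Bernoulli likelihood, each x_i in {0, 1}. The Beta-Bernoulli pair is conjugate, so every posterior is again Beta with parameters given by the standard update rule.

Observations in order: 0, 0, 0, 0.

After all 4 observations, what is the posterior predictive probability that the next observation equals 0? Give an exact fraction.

obs 1: x=0 → posterior Beta(10/3, 5)
obs 2: x=0 → posterior Beta(10/3, 6)
obs 3: x=0 → posterior Beta(10/3, 7)
obs 4: x=0 → posterior Beta(10/3, 8)

12/17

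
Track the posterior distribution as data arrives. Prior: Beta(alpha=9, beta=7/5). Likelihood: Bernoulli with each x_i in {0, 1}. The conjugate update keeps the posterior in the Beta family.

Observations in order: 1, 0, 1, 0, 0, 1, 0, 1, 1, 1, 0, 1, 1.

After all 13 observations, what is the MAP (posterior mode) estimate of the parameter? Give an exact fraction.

80/107

obs 1: x=1 → posterior Beta(10, 7/5)
obs 2: x=0 → posterior Beta(10, 12/5)
obs 3: x=1 → posterior Beta(11, 12/5)
obs 4: x=0 → posterior Beta(11, 17/5)
obs 5: x=0 → posterior Beta(11, 22/5)
obs 6: x=1 → posterior Beta(12, 22/5)
obs 7: x=0 → posterior Beta(12, 27/5)
obs 8: x=1 → posterior Beta(13, 27/5)
obs 9: x=1 → posterior Beta(14, 27/5)
obs 10: x=1 → posterior Beta(15, 27/5)
obs 11: x=0 → posterior Beta(15, 32/5)
obs 12: x=1 → posterior Beta(16, 32/5)
obs 13: x=1 → posterior Beta(17, 32/5)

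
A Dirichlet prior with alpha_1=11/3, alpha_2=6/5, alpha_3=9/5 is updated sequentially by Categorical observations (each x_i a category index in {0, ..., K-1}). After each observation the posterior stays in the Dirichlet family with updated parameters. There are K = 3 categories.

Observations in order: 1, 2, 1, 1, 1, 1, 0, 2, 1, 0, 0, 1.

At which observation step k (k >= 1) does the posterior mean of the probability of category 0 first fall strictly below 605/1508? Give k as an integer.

obs 1: x=1 → posterior Dirichlet(11/3, 11/5, 9/5)
obs 2: x=2 → posterior Dirichlet(11/3, 11/5, 14/5)
obs 3: x=1 → posterior Dirichlet(11/3, 16/5, 14/5)
obs 4: x=1 → posterior Dirichlet(11/3, 21/5, 14/5)
obs 5: x=1 → posterior Dirichlet(11/3, 26/5, 14/5)
obs 6: x=1 → posterior Dirichlet(11/3, 31/5, 14/5)
obs 7: x=0 → posterior Dirichlet(14/3, 31/5, 14/5)
obs 8: x=2 → posterior Dirichlet(14/3, 31/5, 19/5)
obs 9: x=1 → posterior Dirichlet(14/3, 36/5, 19/5)
obs 10: x=0 → posterior Dirichlet(17/3, 36/5, 19/5)
obs 11: x=0 → posterior Dirichlet(20/3, 36/5, 19/5)
obs 12: x=1 → posterior Dirichlet(20/3, 41/5, 19/5)

k = 3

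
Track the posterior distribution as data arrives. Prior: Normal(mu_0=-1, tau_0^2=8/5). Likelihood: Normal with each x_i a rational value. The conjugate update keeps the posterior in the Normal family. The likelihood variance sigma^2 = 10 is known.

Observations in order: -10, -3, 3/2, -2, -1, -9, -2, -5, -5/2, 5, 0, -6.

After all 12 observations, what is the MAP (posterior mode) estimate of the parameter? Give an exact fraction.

-161/73

obs 1: x=-10 → posterior Normal(-65/29, 40/29)
obs 2: x=-3 → posterior Normal(-7/3, 40/33)
obs 3: x=3/2 → posterior Normal(-71/37, 40/37)
obs 4: x=-2 → posterior Normal(-79/41, 40/41)
obs 5: x=-1 → posterior Normal(-83/45, 8/9)
obs 6: x=-9 → posterior Normal(-17/7, 40/49)
obs 7: x=-2 → posterior Normal(-127/53, 40/53)
obs 8: x=-5 → posterior Normal(-49/19, 40/57)
obs 9: x=-5/2 → posterior Normal(-157/61, 40/61)
obs 10: x=5 → posterior Normal(-137/65, 8/13)
obs 11: x=0 → posterior Normal(-137/69, 40/69)
obs 12: x=-6 → posterior Normal(-161/73, 40/73)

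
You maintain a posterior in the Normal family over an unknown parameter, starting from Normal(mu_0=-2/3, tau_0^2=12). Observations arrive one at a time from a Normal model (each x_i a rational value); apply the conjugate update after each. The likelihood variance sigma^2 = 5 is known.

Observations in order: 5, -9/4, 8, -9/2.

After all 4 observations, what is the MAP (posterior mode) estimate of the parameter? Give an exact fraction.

215/159

obs 1: x=5 → posterior Normal(10/3, 60/17)
obs 2: x=-9/4 → posterior Normal(89/87, 60/29)
obs 3: x=8 → posterior Normal(377/123, 60/41)
obs 4: x=-9/2 → posterior Normal(215/159, 60/53)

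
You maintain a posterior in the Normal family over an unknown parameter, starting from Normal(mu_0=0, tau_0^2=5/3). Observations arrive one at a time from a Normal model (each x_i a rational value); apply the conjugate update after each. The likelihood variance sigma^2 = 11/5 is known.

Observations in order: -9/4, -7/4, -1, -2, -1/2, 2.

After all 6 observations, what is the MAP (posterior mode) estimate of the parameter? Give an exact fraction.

-275/366

obs 1: x=-9/4 → posterior Normal(-225/232, 55/58)
obs 2: x=-7/4 → posterior Normal(-100/83, 55/83)
obs 3: x=-1 → posterior Normal(-125/108, 55/108)
obs 4: x=-2 → posterior Normal(-25/19, 55/133)
obs 5: x=-1/2 → posterior Normal(-375/316, 55/158)
obs 6: x=2 → posterior Normal(-275/366, 55/183)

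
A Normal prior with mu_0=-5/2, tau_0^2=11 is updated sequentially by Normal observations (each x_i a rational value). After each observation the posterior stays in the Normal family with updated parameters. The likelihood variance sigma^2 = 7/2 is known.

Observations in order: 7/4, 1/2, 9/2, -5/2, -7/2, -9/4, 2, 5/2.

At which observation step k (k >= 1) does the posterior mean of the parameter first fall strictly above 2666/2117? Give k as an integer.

obs 1: x=7/4 → posterior Normal(21/29, 77/29)
obs 2: x=1/2 → posterior Normal(32/51, 77/51)
obs 3: x=9/2 → posterior Normal(131/73, 77/73)
obs 4: x=-5/2 → posterior Normal(4/5, 77/95)
obs 5: x=-7/2 → posterior Normal(-1/117, 77/117)
obs 6: x=-9/4 → posterior Normal(-101/278, 77/139)
obs 7: x=2 → posterior Normal(-13/322, 11/23)
obs 8: x=5/2 → posterior Normal(97/366, 77/183)

k = 3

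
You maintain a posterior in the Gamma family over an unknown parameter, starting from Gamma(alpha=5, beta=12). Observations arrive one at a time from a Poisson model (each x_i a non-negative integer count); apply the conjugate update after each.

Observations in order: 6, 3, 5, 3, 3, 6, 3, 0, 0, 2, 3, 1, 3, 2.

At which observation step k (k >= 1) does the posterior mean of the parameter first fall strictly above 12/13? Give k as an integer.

k = 2

obs 1: x=6 → posterior Gamma(11, 13)
obs 2: x=3 → posterior Gamma(14, 14)
obs 3: x=5 → posterior Gamma(19, 15)
obs 4: x=3 → posterior Gamma(22, 16)
obs 5: x=3 → posterior Gamma(25, 17)
obs 6: x=6 → posterior Gamma(31, 18)
obs 7: x=3 → posterior Gamma(34, 19)
obs 8: x=0 → posterior Gamma(34, 20)
obs 9: x=0 → posterior Gamma(34, 21)
obs 10: x=2 → posterior Gamma(36, 22)
obs 11: x=3 → posterior Gamma(39, 23)
obs 12: x=1 → posterior Gamma(40, 24)
obs 13: x=3 → posterior Gamma(43, 25)
obs 14: x=2 → posterior Gamma(45, 26)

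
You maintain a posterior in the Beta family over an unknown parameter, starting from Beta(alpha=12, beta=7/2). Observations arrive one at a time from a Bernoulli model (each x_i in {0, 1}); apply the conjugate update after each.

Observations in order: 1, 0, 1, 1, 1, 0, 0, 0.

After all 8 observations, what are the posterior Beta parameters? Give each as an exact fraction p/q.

obs 1: x=1 → posterior Beta(13, 7/2)
obs 2: x=0 → posterior Beta(13, 9/2)
obs 3: x=1 → posterior Beta(14, 9/2)
obs 4: x=1 → posterior Beta(15, 9/2)
obs 5: x=1 → posterior Beta(16, 9/2)
obs 6: x=0 → posterior Beta(16, 11/2)
obs 7: x=0 → posterior Beta(16, 13/2)
obs 8: x=0 → posterior Beta(16, 15/2)

alpha=16, beta=15/2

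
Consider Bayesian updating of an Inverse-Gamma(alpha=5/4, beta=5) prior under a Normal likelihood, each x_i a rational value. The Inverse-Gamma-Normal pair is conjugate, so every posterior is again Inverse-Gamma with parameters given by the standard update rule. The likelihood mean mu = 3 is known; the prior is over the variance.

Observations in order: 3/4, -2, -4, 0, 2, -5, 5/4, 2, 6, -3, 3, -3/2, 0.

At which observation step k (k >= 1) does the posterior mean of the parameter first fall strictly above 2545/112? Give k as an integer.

obs 1: x=3/4 → posterior Inverse-Gamma(7/4, 241/32)
obs 2: x=-2 → posterior Inverse-Gamma(9/4, 641/32)
obs 3: x=-4 → posterior Inverse-Gamma(11/4, 1425/32)
obs 4: x=0 → posterior Inverse-Gamma(13/4, 1569/32)
obs 5: x=2 → posterior Inverse-Gamma(15/4, 1585/32)
obs 6: x=-5 → posterior Inverse-Gamma(17/4, 2609/32)
obs 7: x=5/4 → posterior Inverse-Gamma(19/4, 1329/16)
obs 8: x=2 → posterior Inverse-Gamma(21/4, 1337/16)
obs 9: x=6 → posterior Inverse-Gamma(23/4, 1409/16)
obs 10: x=-3 → posterior Inverse-Gamma(25/4, 1697/16)
obs 11: x=3 → posterior Inverse-Gamma(27/4, 1697/16)
obs 12: x=-3/2 → posterior Inverse-Gamma(29/4, 1859/16)
obs 13: x=0 → posterior Inverse-Gamma(31/4, 1931/16)

k = 3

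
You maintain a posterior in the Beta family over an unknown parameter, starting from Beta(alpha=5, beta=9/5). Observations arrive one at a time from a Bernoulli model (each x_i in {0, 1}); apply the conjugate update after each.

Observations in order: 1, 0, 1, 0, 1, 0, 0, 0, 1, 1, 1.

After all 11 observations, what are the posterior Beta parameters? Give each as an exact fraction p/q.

alpha=11, beta=34/5

obs 1: x=1 → posterior Beta(6, 9/5)
obs 2: x=0 → posterior Beta(6, 14/5)
obs 3: x=1 → posterior Beta(7, 14/5)
obs 4: x=0 → posterior Beta(7, 19/5)
obs 5: x=1 → posterior Beta(8, 19/5)
obs 6: x=0 → posterior Beta(8, 24/5)
obs 7: x=0 → posterior Beta(8, 29/5)
obs 8: x=0 → posterior Beta(8, 34/5)
obs 9: x=1 → posterior Beta(9, 34/5)
obs 10: x=1 → posterior Beta(10, 34/5)
obs 11: x=1 → posterior Beta(11, 34/5)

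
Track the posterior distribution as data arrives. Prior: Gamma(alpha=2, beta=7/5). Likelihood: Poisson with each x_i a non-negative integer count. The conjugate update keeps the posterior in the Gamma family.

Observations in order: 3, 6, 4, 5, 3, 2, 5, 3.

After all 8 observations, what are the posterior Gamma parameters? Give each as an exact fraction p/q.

alpha=33, beta=47/5

obs 1: x=3 → posterior Gamma(5, 12/5)
obs 2: x=6 → posterior Gamma(11, 17/5)
obs 3: x=4 → posterior Gamma(15, 22/5)
obs 4: x=5 → posterior Gamma(20, 27/5)
obs 5: x=3 → posterior Gamma(23, 32/5)
obs 6: x=2 → posterior Gamma(25, 37/5)
obs 7: x=5 → posterior Gamma(30, 42/5)
obs 8: x=3 → posterior Gamma(33, 47/5)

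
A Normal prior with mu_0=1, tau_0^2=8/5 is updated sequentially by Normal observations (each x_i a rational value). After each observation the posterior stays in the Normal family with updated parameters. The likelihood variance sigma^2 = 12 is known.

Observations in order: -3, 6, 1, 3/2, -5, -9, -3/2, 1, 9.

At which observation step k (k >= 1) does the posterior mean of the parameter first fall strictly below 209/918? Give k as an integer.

obs 1: x=-3 → posterior Normal(9/17, 24/17)
obs 2: x=6 → posterior Normal(21/19, 24/19)
obs 3: x=1 → posterior Normal(23/21, 8/7)
obs 4: x=3/2 → posterior Normal(26/23, 24/23)
obs 5: x=-5 → posterior Normal(16/25, 24/25)
obs 6: x=-9 → posterior Normal(-2/27, 8/9)
obs 7: x=-3/2 → posterior Normal(-5/29, 24/29)
obs 8: x=1 → posterior Normal(-3/31, 24/31)
obs 9: x=9 → posterior Normal(5/11, 8/11)

k = 6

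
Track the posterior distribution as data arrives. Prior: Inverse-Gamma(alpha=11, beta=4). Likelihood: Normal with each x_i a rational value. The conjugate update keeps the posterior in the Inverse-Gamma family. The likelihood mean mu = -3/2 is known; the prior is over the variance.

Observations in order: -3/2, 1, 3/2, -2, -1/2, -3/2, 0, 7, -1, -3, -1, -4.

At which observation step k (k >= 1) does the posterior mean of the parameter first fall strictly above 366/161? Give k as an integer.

k = 8

obs 1: x=-3/2 → posterior Inverse-Gamma(23/2, 4)
obs 2: x=1 → posterior Inverse-Gamma(12, 57/8)
obs 3: x=3/2 → posterior Inverse-Gamma(25/2, 93/8)
obs 4: x=-2 → posterior Inverse-Gamma(13, 47/4)
obs 5: x=-1/2 → posterior Inverse-Gamma(27/2, 49/4)
obs 6: x=-3/2 → posterior Inverse-Gamma(14, 49/4)
obs 7: x=0 → posterior Inverse-Gamma(29/2, 107/8)
obs 8: x=7 → posterior Inverse-Gamma(15, 99/2)
obs 9: x=-1 → posterior Inverse-Gamma(31/2, 397/8)
obs 10: x=-3 → posterior Inverse-Gamma(16, 203/4)
obs 11: x=-1 → posterior Inverse-Gamma(33/2, 407/8)
obs 12: x=-4 → posterior Inverse-Gamma(17, 54)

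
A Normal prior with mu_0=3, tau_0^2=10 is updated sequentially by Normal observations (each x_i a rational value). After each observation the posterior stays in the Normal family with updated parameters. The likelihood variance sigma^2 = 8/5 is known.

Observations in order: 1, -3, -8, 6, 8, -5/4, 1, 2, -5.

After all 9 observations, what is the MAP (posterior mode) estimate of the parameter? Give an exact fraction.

123/916

obs 1: x=1 → posterior Normal(37/29, 40/29)
obs 2: x=-3 → posterior Normal(-19/27, 20/27)
obs 3: x=-8 → posterior Normal(-238/79, 40/79)
obs 4: x=6 → posterior Normal(-11/13, 5/13)
obs 5: x=8 → posterior Normal(112/129, 40/129)
obs 6: x=-5/4 → posterior Normal(323/616, 20/77)
obs 7: x=1 → posterior Normal(423/716, 40/179)
obs 8: x=2 → posterior Normal(623/816, 10/51)
obs 9: x=-5 → posterior Normal(123/916, 40/229)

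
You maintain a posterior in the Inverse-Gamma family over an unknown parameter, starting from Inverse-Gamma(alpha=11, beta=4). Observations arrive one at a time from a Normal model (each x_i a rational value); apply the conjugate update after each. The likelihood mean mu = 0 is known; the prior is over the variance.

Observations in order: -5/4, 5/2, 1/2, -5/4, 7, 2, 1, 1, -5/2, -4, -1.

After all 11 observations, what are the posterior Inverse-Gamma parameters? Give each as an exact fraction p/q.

alpha=33/2, beta=767/16

obs 1: x=-5/4 → posterior Inverse-Gamma(23/2, 153/32)
obs 2: x=5/2 → posterior Inverse-Gamma(12, 253/32)
obs 3: x=1/2 → posterior Inverse-Gamma(25/2, 257/32)
obs 4: x=-5/4 → posterior Inverse-Gamma(13, 141/16)
obs 5: x=7 → posterior Inverse-Gamma(27/2, 533/16)
obs 6: x=2 → posterior Inverse-Gamma(14, 565/16)
obs 7: x=1 → posterior Inverse-Gamma(29/2, 573/16)
obs 8: x=1 → posterior Inverse-Gamma(15, 581/16)
obs 9: x=-5/2 → posterior Inverse-Gamma(31/2, 631/16)
obs 10: x=-4 → posterior Inverse-Gamma(16, 759/16)
obs 11: x=-1 → posterior Inverse-Gamma(33/2, 767/16)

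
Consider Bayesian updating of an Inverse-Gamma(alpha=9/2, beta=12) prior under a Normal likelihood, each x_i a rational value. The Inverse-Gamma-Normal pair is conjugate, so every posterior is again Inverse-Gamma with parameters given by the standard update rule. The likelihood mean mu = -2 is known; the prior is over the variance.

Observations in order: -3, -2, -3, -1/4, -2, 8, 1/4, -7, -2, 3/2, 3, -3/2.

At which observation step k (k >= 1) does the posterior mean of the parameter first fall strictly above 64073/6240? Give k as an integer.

k = 8

obs 1: x=-3 → posterior Inverse-Gamma(5, 25/2)
obs 2: x=-2 → posterior Inverse-Gamma(11/2, 25/2)
obs 3: x=-3 → posterior Inverse-Gamma(6, 13)
obs 4: x=-1/4 → posterior Inverse-Gamma(13/2, 465/32)
obs 5: x=-2 → posterior Inverse-Gamma(7, 465/32)
obs 6: x=8 → posterior Inverse-Gamma(15/2, 2065/32)
obs 7: x=1/4 → posterior Inverse-Gamma(8, 1073/16)
obs 8: x=-7 → posterior Inverse-Gamma(17/2, 1273/16)
obs 9: x=-2 → posterior Inverse-Gamma(9, 1273/16)
obs 10: x=3/2 → posterior Inverse-Gamma(19/2, 1371/16)
obs 11: x=3 → posterior Inverse-Gamma(10, 1571/16)
obs 12: x=-3/2 → posterior Inverse-Gamma(21/2, 1573/16)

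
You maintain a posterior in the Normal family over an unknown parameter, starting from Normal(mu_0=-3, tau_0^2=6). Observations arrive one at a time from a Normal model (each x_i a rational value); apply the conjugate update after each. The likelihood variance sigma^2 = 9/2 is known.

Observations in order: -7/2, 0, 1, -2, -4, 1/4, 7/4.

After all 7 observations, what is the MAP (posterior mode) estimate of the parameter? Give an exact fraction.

-35/31

obs 1: x=-7/2 → posterior Normal(-23/7, 18/7)
obs 2: x=0 → posterior Normal(-23/11, 18/11)
obs 3: x=1 → posterior Normal(-19/15, 6/5)
obs 4: x=-2 → posterior Normal(-27/19, 18/19)
obs 5: x=-4 → posterior Normal(-43/23, 18/23)
obs 6: x=1/4 → posterior Normal(-14/9, 2/3)
obs 7: x=7/4 → posterior Normal(-35/31, 18/31)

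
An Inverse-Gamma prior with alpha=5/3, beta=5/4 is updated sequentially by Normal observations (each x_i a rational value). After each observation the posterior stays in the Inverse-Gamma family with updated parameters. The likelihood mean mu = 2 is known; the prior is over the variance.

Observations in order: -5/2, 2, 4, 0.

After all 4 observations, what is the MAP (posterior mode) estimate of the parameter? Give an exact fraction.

obs 1: x=-5/2 → posterior Inverse-Gamma(13/6, 91/8)
obs 2: x=2 → posterior Inverse-Gamma(8/3, 91/8)
obs 3: x=4 → posterior Inverse-Gamma(19/6, 107/8)
obs 4: x=0 → posterior Inverse-Gamma(11/3, 123/8)

369/112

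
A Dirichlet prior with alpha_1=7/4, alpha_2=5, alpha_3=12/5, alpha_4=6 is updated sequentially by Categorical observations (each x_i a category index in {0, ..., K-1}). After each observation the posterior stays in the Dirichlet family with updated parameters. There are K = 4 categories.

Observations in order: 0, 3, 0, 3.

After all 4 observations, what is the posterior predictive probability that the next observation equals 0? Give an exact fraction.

75/383

obs 1: x=0 → posterior Dirichlet(11/4, 5, 12/5, 6)
obs 2: x=3 → posterior Dirichlet(11/4, 5, 12/5, 7)
obs 3: x=0 → posterior Dirichlet(15/4, 5, 12/5, 7)
obs 4: x=3 → posterior Dirichlet(15/4, 5, 12/5, 8)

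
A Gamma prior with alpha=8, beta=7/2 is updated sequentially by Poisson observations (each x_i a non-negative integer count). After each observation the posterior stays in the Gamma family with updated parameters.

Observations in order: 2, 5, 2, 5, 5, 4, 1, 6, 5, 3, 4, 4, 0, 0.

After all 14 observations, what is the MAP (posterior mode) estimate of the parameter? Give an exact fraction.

obs 1: x=2 → posterior Gamma(10, 9/2)
obs 2: x=5 → posterior Gamma(15, 11/2)
obs 3: x=2 → posterior Gamma(17, 13/2)
obs 4: x=5 → posterior Gamma(22, 15/2)
obs 5: x=5 → posterior Gamma(27, 17/2)
obs 6: x=4 → posterior Gamma(31, 19/2)
obs 7: x=1 → posterior Gamma(32, 21/2)
obs 8: x=6 → posterior Gamma(38, 23/2)
obs 9: x=5 → posterior Gamma(43, 25/2)
obs 10: x=3 → posterior Gamma(46, 27/2)
obs 11: x=4 → posterior Gamma(50, 29/2)
obs 12: x=4 → posterior Gamma(54, 31/2)
obs 13: x=0 → posterior Gamma(54, 33/2)
obs 14: x=0 → posterior Gamma(54, 35/2)

106/35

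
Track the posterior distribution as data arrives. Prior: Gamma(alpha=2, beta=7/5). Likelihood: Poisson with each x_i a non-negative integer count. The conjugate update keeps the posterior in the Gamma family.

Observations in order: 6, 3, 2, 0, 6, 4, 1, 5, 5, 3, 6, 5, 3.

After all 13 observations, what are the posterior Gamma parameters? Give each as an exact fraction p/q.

obs 1: x=6 → posterior Gamma(8, 12/5)
obs 2: x=3 → posterior Gamma(11, 17/5)
obs 3: x=2 → posterior Gamma(13, 22/5)
obs 4: x=0 → posterior Gamma(13, 27/5)
obs 5: x=6 → posterior Gamma(19, 32/5)
obs 6: x=4 → posterior Gamma(23, 37/5)
obs 7: x=1 → posterior Gamma(24, 42/5)
obs 8: x=5 → posterior Gamma(29, 47/5)
obs 9: x=5 → posterior Gamma(34, 52/5)
obs 10: x=3 → posterior Gamma(37, 57/5)
obs 11: x=6 → posterior Gamma(43, 62/5)
obs 12: x=5 → posterior Gamma(48, 67/5)
obs 13: x=3 → posterior Gamma(51, 72/5)

alpha=51, beta=72/5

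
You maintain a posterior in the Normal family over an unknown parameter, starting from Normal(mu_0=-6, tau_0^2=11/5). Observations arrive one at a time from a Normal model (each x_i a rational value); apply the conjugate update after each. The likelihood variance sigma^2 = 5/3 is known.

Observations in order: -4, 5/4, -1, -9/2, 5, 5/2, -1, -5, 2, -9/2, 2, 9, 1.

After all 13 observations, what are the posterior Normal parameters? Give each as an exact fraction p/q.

mu_0=-237/1816, tau_0^2=55/454

obs 1: x=-4 → posterior Normal(-141/29, 55/58)
obs 2: x=5/4 → posterior Normal(-963/364, 55/91)
obs 3: x=-1 → posterior Normal(-1095/496, 55/124)
obs 4: x=-9/2 → posterior Normal(-1689/628, 55/157)
obs 5: x=5 → posterior Normal(-1029/760, 11/38)
obs 6: x=5/2 → posterior Normal(-699/892, 55/223)
obs 7: x=-1 → posterior Normal(-831/1024, 55/256)
obs 8: x=-5 → posterior Normal(-1491/1156, 55/289)
obs 9: x=2 → posterior Normal(-1227/1288, 55/322)
obs 10: x=-9/2 → posterior Normal(-1821/1420, 11/71)
obs 11: x=2 → posterior Normal(-1557/1552, 55/388)
obs 12: x=9 → posterior Normal(-369/1684, 55/421)
obs 13: x=1 → posterior Normal(-237/1816, 55/454)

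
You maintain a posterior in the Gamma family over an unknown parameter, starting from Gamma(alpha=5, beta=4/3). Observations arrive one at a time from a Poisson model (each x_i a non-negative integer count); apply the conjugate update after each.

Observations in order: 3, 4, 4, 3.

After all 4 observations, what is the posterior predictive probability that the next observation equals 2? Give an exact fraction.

6800207735332289107722240/37589973457545958193355601

obs 1: x=3 → posterior Gamma(8, 7/3)
obs 2: x=4 → posterior Gamma(12, 10/3)
obs 3: x=4 → posterior Gamma(16, 13/3)
obs 4: x=3 → posterior Gamma(19, 16/3)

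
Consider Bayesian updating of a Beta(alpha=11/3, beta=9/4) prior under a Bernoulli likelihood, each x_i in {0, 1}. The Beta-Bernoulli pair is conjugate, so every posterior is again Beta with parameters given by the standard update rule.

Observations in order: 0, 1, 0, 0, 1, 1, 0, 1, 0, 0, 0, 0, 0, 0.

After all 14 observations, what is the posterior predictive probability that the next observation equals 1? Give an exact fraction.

92/239

obs 1: x=0 → posterior Beta(11/3, 13/4)
obs 2: x=1 → posterior Beta(14/3, 13/4)
obs 3: x=0 → posterior Beta(14/3, 17/4)
obs 4: x=0 → posterior Beta(14/3, 21/4)
obs 5: x=1 → posterior Beta(17/3, 21/4)
obs 6: x=1 → posterior Beta(20/3, 21/4)
obs 7: x=0 → posterior Beta(20/3, 25/4)
obs 8: x=1 → posterior Beta(23/3, 25/4)
obs 9: x=0 → posterior Beta(23/3, 29/4)
obs 10: x=0 → posterior Beta(23/3, 33/4)
obs 11: x=0 → posterior Beta(23/3, 37/4)
obs 12: x=0 → posterior Beta(23/3, 41/4)
obs 13: x=0 → posterior Beta(23/3, 45/4)
obs 14: x=0 → posterior Beta(23/3, 49/4)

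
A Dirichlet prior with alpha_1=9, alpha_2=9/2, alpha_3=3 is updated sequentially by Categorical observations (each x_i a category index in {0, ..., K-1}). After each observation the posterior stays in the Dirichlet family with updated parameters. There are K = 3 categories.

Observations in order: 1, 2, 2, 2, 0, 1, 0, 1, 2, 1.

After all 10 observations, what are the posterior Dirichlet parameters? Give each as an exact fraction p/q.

alpha_1=11, alpha_2=17/2, alpha_3=7

obs 1: x=1 → posterior Dirichlet(9, 11/2, 3)
obs 2: x=2 → posterior Dirichlet(9, 11/2, 4)
obs 3: x=2 → posterior Dirichlet(9, 11/2, 5)
obs 4: x=2 → posterior Dirichlet(9, 11/2, 6)
obs 5: x=0 → posterior Dirichlet(10, 11/2, 6)
obs 6: x=1 → posterior Dirichlet(10, 13/2, 6)
obs 7: x=0 → posterior Dirichlet(11, 13/2, 6)
obs 8: x=1 → posterior Dirichlet(11, 15/2, 6)
obs 9: x=2 → posterior Dirichlet(11, 15/2, 7)
obs 10: x=1 → posterior Dirichlet(11, 17/2, 7)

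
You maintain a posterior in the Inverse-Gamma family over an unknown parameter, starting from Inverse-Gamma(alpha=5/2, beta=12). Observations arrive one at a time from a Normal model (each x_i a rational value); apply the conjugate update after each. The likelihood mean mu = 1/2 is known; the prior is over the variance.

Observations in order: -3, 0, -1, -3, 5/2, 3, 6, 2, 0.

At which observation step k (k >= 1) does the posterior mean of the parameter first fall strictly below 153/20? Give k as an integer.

obs 1: x=-3 → posterior Inverse-Gamma(3, 145/8)
obs 2: x=0 → posterior Inverse-Gamma(7/2, 73/4)
obs 3: x=-1 → posterior Inverse-Gamma(4, 155/8)
obs 4: x=-3 → posterior Inverse-Gamma(9/2, 51/2)
obs 5: x=5/2 → posterior Inverse-Gamma(5, 55/2)
obs 6: x=3 → posterior Inverse-Gamma(11/2, 245/8)
obs 7: x=6 → posterior Inverse-Gamma(6, 183/4)
obs 8: x=2 → posterior Inverse-Gamma(13/2, 375/8)
obs 9: x=0 → posterior Inverse-Gamma(7, 47)

k = 2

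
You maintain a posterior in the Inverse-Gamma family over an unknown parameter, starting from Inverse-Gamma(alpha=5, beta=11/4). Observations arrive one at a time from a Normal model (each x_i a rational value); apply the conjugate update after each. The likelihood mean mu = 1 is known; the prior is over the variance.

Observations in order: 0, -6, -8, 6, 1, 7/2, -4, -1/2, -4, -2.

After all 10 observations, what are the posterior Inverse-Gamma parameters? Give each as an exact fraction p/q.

obs 1: x=0 → posterior Inverse-Gamma(11/2, 13/4)
obs 2: x=-6 → posterior Inverse-Gamma(6, 111/4)
obs 3: x=-8 → posterior Inverse-Gamma(13/2, 273/4)
obs 4: x=6 → posterior Inverse-Gamma(7, 323/4)
obs 5: x=1 → posterior Inverse-Gamma(15/2, 323/4)
obs 6: x=7/2 → posterior Inverse-Gamma(8, 671/8)
obs 7: x=-4 → posterior Inverse-Gamma(17/2, 771/8)
obs 8: x=-1/2 → posterior Inverse-Gamma(9, 195/2)
obs 9: x=-4 → posterior Inverse-Gamma(19/2, 110)
obs 10: x=-2 → posterior Inverse-Gamma(10, 229/2)

alpha=10, beta=229/2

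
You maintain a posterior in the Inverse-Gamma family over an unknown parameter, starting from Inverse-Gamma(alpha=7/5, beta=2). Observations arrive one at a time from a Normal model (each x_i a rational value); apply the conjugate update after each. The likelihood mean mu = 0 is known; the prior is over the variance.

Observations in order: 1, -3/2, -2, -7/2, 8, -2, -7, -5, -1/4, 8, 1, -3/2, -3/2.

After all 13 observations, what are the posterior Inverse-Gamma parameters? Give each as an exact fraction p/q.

alpha=79/10, beta=3761/32

obs 1: x=1 → posterior Inverse-Gamma(19/10, 5/2)
obs 2: x=-3/2 → posterior Inverse-Gamma(12/5, 29/8)
obs 3: x=-2 → posterior Inverse-Gamma(29/10, 45/8)
obs 4: x=-7/2 → posterior Inverse-Gamma(17/5, 47/4)
obs 5: x=8 → posterior Inverse-Gamma(39/10, 175/4)
obs 6: x=-2 → posterior Inverse-Gamma(22/5, 183/4)
obs 7: x=-7 → posterior Inverse-Gamma(49/10, 281/4)
obs 8: x=-5 → posterior Inverse-Gamma(27/5, 331/4)
obs 9: x=-1/4 → posterior Inverse-Gamma(59/10, 2649/32)
obs 10: x=8 → posterior Inverse-Gamma(32/5, 3673/32)
obs 11: x=1 → posterior Inverse-Gamma(69/10, 3689/32)
obs 12: x=-3/2 → posterior Inverse-Gamma(37/5, 3725/32)
obs 13: x=-3/2 → posterior Inverse-Gamma(79/10, 3761/32)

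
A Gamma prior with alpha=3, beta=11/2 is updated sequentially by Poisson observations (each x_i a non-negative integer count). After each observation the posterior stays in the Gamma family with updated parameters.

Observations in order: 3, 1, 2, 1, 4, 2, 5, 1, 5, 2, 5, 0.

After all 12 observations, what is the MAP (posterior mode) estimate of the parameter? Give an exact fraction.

obs 1: x=3 → posterior Gamma(6, 13/2)
obs 2: x=1 → posterior Gamma(7, 15/2)
obs 3: x=2 → posterior Gamma(9, 17/2)
obs 4: x=1 → posterior Gamma(10, 19/2)
obs 5: x=4 → posterior Gamma(14, 21/2)
obs 6: x=2 → posterior Gamma(16, 23/2)
obs 7: x=5 → posterior Gamma(21, 25/2)
obs 8: x=1 → posterior Gamma(22, 27/2)
obs 9: x=5 → posterior Gamma(27, 29/2)
obs 10: x=2 → posterior Gamma(29, 31/2)
obs 11: x=5 → posterior Gamma(34, 33/2)
obs 12: x=0 → posterior Gamma(34, 35/2)

66/35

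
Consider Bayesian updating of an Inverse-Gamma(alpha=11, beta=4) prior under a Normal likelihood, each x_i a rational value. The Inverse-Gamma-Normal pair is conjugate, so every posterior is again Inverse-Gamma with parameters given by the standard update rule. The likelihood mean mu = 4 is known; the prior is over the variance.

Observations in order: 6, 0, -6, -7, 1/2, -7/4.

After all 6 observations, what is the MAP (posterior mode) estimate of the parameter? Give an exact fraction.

obs 1: x=6 → posterior Inverse-Gamma(23/2, 6)
obs 2: x=0 → posterior Inverse-Gamma(12, 14)
obs 3: x=-6 → posterior Inverse-Gamma(25/2, 64)
obs 4: x=-7 → posterior Inverse-Gamma(13, 249/2)
obs 5: x=1/2 → posterior Inverse-Gamma(27/2, 1045/8)
obs 6: x=-7/4 → posterior Inverse-Gamma(14, 4709/32)

4709/480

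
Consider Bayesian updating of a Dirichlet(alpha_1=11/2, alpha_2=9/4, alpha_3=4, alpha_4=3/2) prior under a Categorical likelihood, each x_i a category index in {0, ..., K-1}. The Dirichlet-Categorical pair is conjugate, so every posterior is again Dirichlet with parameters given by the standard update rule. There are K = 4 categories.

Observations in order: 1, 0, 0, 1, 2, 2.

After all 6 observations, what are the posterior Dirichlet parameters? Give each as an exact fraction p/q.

alpha_1=15/2, alpha_2=17/4, alpha_3=6, alpha_4=3/2

obs 1: x=1 → posterior Dirichlet(11/2, 13/4, 4, 3/2)
obs 2: x=0 → posterior Dirichlet(13/2, 13/4, 4, 3/2)
obs 3: x=0 → posterior Dirichlet(15/2, 13/4, 4, 3/2)
obs 4: x=1 → posterior Dirichlet(15/2, 17/4, 4, 3/2)
obs 5: x=2 → posterior Dirichlet(15/2, 17/4, 5, 3/2)
obs 6: x=2 → posterior Dirichlet(15/2, 17/4, 6, 3/2)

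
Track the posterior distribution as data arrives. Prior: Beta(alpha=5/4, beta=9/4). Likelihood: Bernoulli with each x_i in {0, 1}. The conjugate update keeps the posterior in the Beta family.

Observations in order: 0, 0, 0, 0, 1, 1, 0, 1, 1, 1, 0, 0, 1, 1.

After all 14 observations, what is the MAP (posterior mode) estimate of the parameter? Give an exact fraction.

29/62

obs 1: x=0 → posterior Beta(5/4, 13/4)
obs 2: x=0 → posterior Beta(5/4, 17/4)
obs 3: x=0 → posterior Beta(5/4, 21/4)
obs 4: x=0 → posterior Beta(5/4, 25/4)
obs 5: x=1 → posterior Beta(9/4, 25/4)
obs 6: x=1 → posterior Beta(13/4, 25/4)
obs 7: x=0 → posterior Beta(13/4, 29/4)
obs 8: x=1 → posterior Beta(17/4, 29/4)
obs 9: x=1 → posterior Beta(21/4, 29/4)
obs 10: x=1 → posterior Beta(25/4, 29/4)
obs 11: x=0 → posterior Beta(25/4, 33/4)
obs 12: x=0 → posterior Beta(25/4, 37/4)
obs 13: x=1 → posterior Beta(29/4, 37/4)
obs 14: x=1 → posterior Beta(33/4, 37/4)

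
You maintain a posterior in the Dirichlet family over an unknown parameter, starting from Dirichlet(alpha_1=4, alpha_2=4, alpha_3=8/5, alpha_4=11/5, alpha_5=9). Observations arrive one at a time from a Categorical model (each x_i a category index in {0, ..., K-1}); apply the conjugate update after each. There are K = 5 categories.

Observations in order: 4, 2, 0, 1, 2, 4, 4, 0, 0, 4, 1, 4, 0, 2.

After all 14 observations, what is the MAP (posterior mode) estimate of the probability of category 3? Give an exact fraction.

obs 1: x=4 → posterior Dirichlet(4, 4, 8/5, 11/5, 10)
obs 2: x=2 → posterior Dirichlet(4, 4, 13/5, 11/5, 10)
obs 3: x=0 → posterior Dirichlet(5, 4, 13/5, 11/5, 10)
obs 4: x=1 → posterior Dirichlet(5, 5, 13/5, 11/5, 10)
obs 5: x=2 → posterior Dirichlet(5, 5, 18/5, 11/5, 10)
obs 6: x=4 → posterior Dirichlet(5, 5, 18/5, 11/5, 11)
obs 7: x=4 → posterior Dirichlet(5, 5, 18/5, 11/5, 12)
obs 8: x=0 → posterior Dirichlet(6, 5, 18/5, 11/5, 12)
obs 9: x=0 → posterior Dirichlet(7, 5, 18/5, 11/5, 12)
obs 10: x=4 → posterior Dirichlet(7, 5, 18/5, 11/5, 13)
obs 11: x=1 → posterior Dirichlet(7, 6, 18/5, 11/5, 13)
obs 12: x=4 → posterior Dirichlet(7, 6, 18/5, 11/5, 14)
obs 13: x=0 → posterior Dirichlet(8, 6, 18/5, 11/5, 14)
obs 14: x=2 → posterior Dirichlet(8, 6, 23/5, 11/5, 14)

6/149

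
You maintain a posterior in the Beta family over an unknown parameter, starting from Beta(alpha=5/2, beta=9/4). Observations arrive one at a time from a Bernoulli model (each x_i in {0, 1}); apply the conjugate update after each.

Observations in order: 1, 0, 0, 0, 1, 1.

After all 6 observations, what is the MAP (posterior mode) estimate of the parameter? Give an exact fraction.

18/35

obs 1: x=1 → posterior Beta(7/2, 9/4)
obs 2: x=0 → posterior Beta(7/2, 13/4)
obs 3: x=0 → posterior Beta(7/2, 17/4)
obs 4: x=0 → posterior Beta(7/2, 21/4)
obs 5: x=1 → posterior Beta(9/2, 21/4)
obs 6: x=1 → posterior Beta(11/2, 21/4)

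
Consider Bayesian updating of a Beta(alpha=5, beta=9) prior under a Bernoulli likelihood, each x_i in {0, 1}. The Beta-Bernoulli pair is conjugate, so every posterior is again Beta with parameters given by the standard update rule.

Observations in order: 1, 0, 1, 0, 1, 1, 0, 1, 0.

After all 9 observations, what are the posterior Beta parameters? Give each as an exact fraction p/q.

obs 1: x=1 → posterior Beta(6, 9)
obs 2: x=0 → posterior Beta(6, 10)
obs 3: x=1 → posterior Beta(7, 10)
obs 4: x=0 → posterior Beta(7, 11)
obs 5: x=1 → posterior Beta(8, 11)
obs 6: x=1 → posterior Beta(9, 11)
obs 7: x=0 → posterior Beta(9, 12)
obs 8: x=1 → posterior Beta(10, 12)
obs 9: x=0 → posterior Beta(10, 13)

alpha=10, beta=13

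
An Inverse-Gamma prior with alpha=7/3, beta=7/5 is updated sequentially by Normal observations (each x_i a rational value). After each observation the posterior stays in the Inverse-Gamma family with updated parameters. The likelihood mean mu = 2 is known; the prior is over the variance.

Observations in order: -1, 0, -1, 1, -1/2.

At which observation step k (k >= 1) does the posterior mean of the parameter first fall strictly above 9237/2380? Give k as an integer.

k = 3

obs 1: x=-1 → posterior Inverse-Gamma(17/6, 59/10)
obs 2: x=0 → posterior Inverse-Gamma(10/3, 79/10)
obs 3: x=-1 → posterior Inverse-Gamma(23/6, 62/5)
obs 4: x=1 → posterior Inverse-Gamma(13/3, 129/10)
obs 5: x=-1/2 → posterior Inverse-Gamma(29/6, 641/40)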